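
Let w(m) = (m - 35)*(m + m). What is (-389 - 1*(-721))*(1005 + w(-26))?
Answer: 1386764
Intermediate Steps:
w(m) = 2*m*(-35 + m) (w(m) = (-35 + m)*(2*m) = 2*m*(-35 + m))
(-389 - 1*(-721))*(1005 + w(-26)) = (-389 - 1*(-721))*(1005 + 2*(-26)*(-35 - 26)) = (-389 + 721)*(1005 + 2*(-26)*(-61)) = 332*(1005 + 3172) = 332*4177 = 1386764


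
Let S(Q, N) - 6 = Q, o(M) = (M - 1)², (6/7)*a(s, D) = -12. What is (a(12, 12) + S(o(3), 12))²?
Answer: 16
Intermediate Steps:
a(s, D) = -14 (a(s, D) = (7/6)*(-12) = -14)
o(M) = (-1 + M)²
S(Q, N) = 6 + Q
(a(12, 12) + S(o(3), 12))² = (-14 + (6 + (-1 + 3)²))² = (-14 + (6 + 2²))² = (-14 + (6 + 4))² = (-14 + 10)² = (-4)² = 16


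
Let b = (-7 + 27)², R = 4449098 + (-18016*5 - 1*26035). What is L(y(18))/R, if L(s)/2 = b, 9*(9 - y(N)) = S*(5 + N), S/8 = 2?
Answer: 800/4332983 ≈ 0.00018463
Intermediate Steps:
S = 16 (S = 8*2 = 16)
y(N) = ⅑ - 16*N/9 (y(N) = 9 - 16*(5 + N)/9 = 9 - (80 + 16*N)/9 = 9 + (-80/9 - 16*N/9) = ⅑ - 16*N/9)
R = 4332983 (R = 4449098 + (-90080 - 26035) = 4449098 - 116115 = 4332983)
b = 400 (b = 20² = 400)
L(s) = 800 (L(s) = 2*400 = 800)
L(y(18))/R = 800/4332983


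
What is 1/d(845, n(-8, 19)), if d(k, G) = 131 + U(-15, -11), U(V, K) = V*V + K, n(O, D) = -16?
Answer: 1/345 ≈ 0.0028986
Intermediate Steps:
U(V, K) = K + V**2 (U(V, K) = V**2 + K = K + V**2)
d(k, G) = 345 (d(k, G) = 131 + (-11 + (-15)**2) = 131 + (-11 + 225) = 131 + 214 = 345)
1/d(845, n(-8, 19)) = 1/345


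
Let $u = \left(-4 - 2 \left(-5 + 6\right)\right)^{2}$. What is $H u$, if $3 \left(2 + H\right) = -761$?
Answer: $-9204$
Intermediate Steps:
$u = 36$ ($u = \left(-4 - 2\right)^{2} = \left(-6\right)^{2} = 36$)
$H = - \frac{767}{3}$ ($H = -2 + \frac{1}{3} \left(-761\right) = -2 - \frac{761}{3} = - \frac{767}{3} \approx -255.67$)
$H u = \left(- \frac{767}{3}\right) 36 = -9204$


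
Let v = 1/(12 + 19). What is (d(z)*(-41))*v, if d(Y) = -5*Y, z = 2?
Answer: 410/31 ≈ 13.226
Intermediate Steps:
v = 1/31 ≈ 0.032258
(d(z)*(-41))*v = (-5*2*(-41))*(1/31) = -10*(-41)*(1/31) = 410*(1/31) = 410/31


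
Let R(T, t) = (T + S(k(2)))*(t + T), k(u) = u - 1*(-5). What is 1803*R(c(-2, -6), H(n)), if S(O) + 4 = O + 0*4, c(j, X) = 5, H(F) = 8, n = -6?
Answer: 187512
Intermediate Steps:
k(u) = 5 + u (k(u) = u + 5 = 5 + u)
S(O) = -4 + O (S(O) = -4 + (O + 0*4) = -4 + (O + 0) = -4 + O)
R(T, t) = (3 + T)*(T + t) (R(T, t) = (T + (-4 + (5 + 2)))*(t + T) = (T + (-4 + 7))*(T + t) = (T + 3)*(T + t) = (3 + T)*(T + t))
1803*R(c(-2, -6), H(n)) = 1803*(5² + 3*5 + 3*8 + 5*8) = 1803*(25 + 15 + 24 + 40) = 1803*104 = 187512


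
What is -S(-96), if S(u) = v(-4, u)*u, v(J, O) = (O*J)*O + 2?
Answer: -3538752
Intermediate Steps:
v(J, O) = 2 + J*O² (v(J, O) = (J*O)*O + 2 = J*O² + 2 = 2 + J*O²)
S(u) = u*(2 - 4*u²) (S(u) = (2 - 4*u²)*u = u*(2 - 4*u²))
-S(-96) = -(-4*(-96)³ + 2*(-96)) = -(-4*(-884736) - 192) = -(3538944 - 192) = -1*3538752 = -3538752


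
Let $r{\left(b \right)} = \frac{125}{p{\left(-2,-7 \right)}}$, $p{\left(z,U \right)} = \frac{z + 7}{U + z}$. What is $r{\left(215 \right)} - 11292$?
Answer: $-11517$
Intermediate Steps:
$p{\left(z,U \right)} = \frac{7 + z}{U + z}$
$r{\left(b \right)} = -225$ ($r{\left(b \right)} = \frac{125}{\frac{1}{-7 - 2} \left(7 - 2\right)} = \frac{125}{\frac{1}{-9} \cdot 5} = \frac{125}{\left(- \frac{1}{9}\right) 5} = \frac{125}{- \frac{5}{9}} = 125 \left(- \frac{9}{5}\right) = -225$)
$r{\left(215 \right)} - 11292 = -225 - 11292 = -11517$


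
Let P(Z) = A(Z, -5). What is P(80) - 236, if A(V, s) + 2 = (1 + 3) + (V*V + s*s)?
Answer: 6191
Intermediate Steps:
A(V, s) = 2 + V² + s² (A(V, s) = -2 + ((1 + 3) + (V*V + s*s)) = -2 + (4 + (V² + s²)) = -2 + (4 + V² + s²) = 2 + V² + s²)
P(Z) = 27 + Z² (P(Z) = 2 + Z² + (-5)² = 2 + Z² + 25 = 27 + Z²)
P(80) - 236 = (27 + 80²) - 236 = (27 + 6400) - 236 = 6427 - 236 = 6191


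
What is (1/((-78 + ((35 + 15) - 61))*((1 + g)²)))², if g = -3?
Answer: 1/126736 ≈ 7.8904e-6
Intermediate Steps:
(1/((-78 + ((35 + 15) - 61))*((1 + g)²)))² = (1/((-78 + ((35 + 15) - 61))*((1 - 3)²)))² = (1/((-78 + (50 - 61))*((-2)²)))² = (1/(-78 - 11*4))² = ((¼)/(-89))² = (-1/89*¼)² = (-1/356)² = 1/126736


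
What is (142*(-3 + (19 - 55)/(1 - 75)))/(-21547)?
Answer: 13206/797239 ≈ 0.016565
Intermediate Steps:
(142*(-3 + (19 - 55)/(1 - 75)))/(-21547) = (142*(-3 - 36/(-74)))*(-1/21547) = (142*(-3 - 36*(-1/74)))*(-1/21547) = (142*(-3 + 18/37))*(-1/21547) = (142*(-93/37))*(-1/21547) = -13206/37*(-1/21547) = 13206/797239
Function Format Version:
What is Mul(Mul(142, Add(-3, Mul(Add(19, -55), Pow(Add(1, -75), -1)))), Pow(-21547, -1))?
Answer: Rational(13206, 797239) ≈ 0.016565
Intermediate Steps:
Mul(Mul(142, Add(-3, Mul(Add(19, -55), Pow(Add(1, -75), -1)))), Pow(-21547, -1)) = Mul(Mul(142, Add(-3, Mul(-36, Pow(-74, -1)))), Rational(-1, 21547)) = Mul(Mul(142, Add(-3, Mul(-36, Rational(-1, 74)))), Rational(-1, 21547)) = Mul(Mul(142, Add(-3, Rational(18, 37))), Rational(-1, 21547)) = Mul(Mul(142, Rational(-93, 37)), Rational(-1, 21547)) = Mul(Rational(-13206, 37), Rational(-1, 21547)) = Rational(13206, 797239)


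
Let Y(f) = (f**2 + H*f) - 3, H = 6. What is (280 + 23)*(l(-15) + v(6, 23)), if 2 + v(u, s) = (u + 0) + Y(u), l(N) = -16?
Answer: 17271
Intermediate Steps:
Y(f) = -3 + f**2 + 6*f (Y(f) = (f**2 + 6*f) - 3 = -3 + f**2 + 6*f)
v(u, s) = -5 + u**2 + 7*u (v(u, s) = -2 + ((u + 0) + (-3 + u**2 + 6*u)) = -2 + (u + (-3 + u**2 + 6*u)) = -2 + (-3 + u**2 + 7*u) = -5 + u**2 + 7*u)
(280 + 23)*(l(-15) + v(6, 23)) = (280 + 23)*(-16 + (-5 + 6**2 + 7*6)) = 303*(-16 + (-5 + 36 + 42)) = 303*(-16 + 73) = 303*57 = 17271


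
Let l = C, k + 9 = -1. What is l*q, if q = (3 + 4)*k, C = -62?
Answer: 4340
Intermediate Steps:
k = -10 (k = -9 - 1 = -10)
l = -62
q = -70 (q = (3 + 4)*(-10) = 7*(-10) = -70)
l*q = -62*(-70) = 4340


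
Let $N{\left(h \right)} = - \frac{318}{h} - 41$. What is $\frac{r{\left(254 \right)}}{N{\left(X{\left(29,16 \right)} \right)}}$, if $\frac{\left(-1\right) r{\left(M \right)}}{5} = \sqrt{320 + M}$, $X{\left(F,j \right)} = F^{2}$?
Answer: $\frac{4205 \sqrt{574}}{34799} \approx 2.895$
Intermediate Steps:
$N{\left(h \right)} = -41 - \frac{318}{h}$ ($N{\left(h \right)} = - \frac{318}{h} - 41 = -41 - \frac{318}{h}$)
$r{\left(M \right)} = - 5 \sqrt{320 + M}$
$\frac{r{\left(254 \right)}}{N{\left(X{\left(29,16 \right)} \right)}} = \frac{\left(-5\right) \sqrt{320 + 254}}{-41 - \frac{318}{29^{2}}} = \frac{\left(-5\right) \sqrt{574}}{-41 - \frac{318}{841}} = \frac{\left(-5\right) \sqrt{574}}{- \frac{34799}{841}} = - 5 \sqrt{574} \left(- \frac{841}{34799}\right) = \frac{4205 \sqrt{574}}{34799}$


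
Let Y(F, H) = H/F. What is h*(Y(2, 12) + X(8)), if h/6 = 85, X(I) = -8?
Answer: -1020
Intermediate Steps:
h = 510 (h = 6*85 = 510)
h*(Y(2, 12) + X(8)) = 510*(12/2 - 8) = 510*(12*(1/2) - 8) = 510*(6 - 8) = 510*(-2) = -1020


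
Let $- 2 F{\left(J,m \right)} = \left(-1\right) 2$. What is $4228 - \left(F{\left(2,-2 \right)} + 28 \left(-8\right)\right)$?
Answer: $4451$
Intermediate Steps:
$F{\left(J,m \right)} = 1$ ($F{\left(J,m \right)} = - \frac{\left(-1\right) 2}{2} = \left(- \frac{1}{2}\right) \left(-2\right) = 1$)
$4228 - \left(F{\left(2,-2 \right)} + 28 \left(-8\right)\right) = 4228 - \left(1 + 28 \left(-8\right)\right) = 4228 - \left(1 - 224\right) = 4228 - -223 = 4228 + 223 = 4451$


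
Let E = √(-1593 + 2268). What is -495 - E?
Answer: -495 - 15*√3 ≈ -520.98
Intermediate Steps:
E = 15*√3 (E = √675 = 15*√3 ≈ 25.981)
-495 - E = -495 - 15*√3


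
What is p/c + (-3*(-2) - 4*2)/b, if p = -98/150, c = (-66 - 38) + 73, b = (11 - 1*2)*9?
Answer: -227/62775 ≈ -0.0036161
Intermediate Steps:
b = 81 (b = (11 - 2)*9 = 9*9 = 81)
c = -31 (c = -104 + 73 = -31)
p = -49/75 (p = -98*1/150 = -49/75 ≈ -0.65333)
p/c + (-3*(-2) - 4*2)/b = -49/75/(-31) + (-3*(-2) - 4*2)/81 = -49/75*(-1/31) + (6 - 8)*(1/81) = 49/2325 - 2*1/81 = 49/2325 - 2/81 = -227/62775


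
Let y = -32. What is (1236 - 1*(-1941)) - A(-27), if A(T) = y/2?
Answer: 3193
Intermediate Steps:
A(T) = -16 (A(T) = -32/2 = -32*1/2 = -16)
(1236 - 1*(-1941)) - A(-27) = (1236 - 1*(-1941)) - 1*(-16) = (1236 + 1941) + 16 = 3177 + 16 = 3193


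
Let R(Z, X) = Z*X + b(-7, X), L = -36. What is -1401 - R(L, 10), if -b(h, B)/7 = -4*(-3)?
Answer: -957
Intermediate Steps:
b(h, B) = -84 (b(h, B) = -(-28)*(-3) = -7*12 = -84)
R(Z, X) = -84 + X*Z (R(Z, X) = Z*X - 84 = X*Z - 84 = -84 + X*Z)
-1401 - R(L, 10) = -1401 - (-84 + 10*(-36)) = -1401 - (-84 - 360) = -1401 - 1*(-444) = -1401 + 444 = -957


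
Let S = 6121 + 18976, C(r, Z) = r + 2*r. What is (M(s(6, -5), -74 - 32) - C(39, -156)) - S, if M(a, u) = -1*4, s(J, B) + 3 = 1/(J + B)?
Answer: -25218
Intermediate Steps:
s(J, B) = -3 + 1/(B + J) (s(J, B) = -3 + 1/(J + B) = -3 + 1/(B + J))
M(a, u) = -4
C(r, Z) = 3*r
S = 25097
(M(s(6, -5), -74 - 32) - C(39, -156)) - S = (-4 - 3*39) - 1*25097 = (-4 - 1*117) - 25097 = (-4 - 117) - 25097 = -121 - 25097 = -25218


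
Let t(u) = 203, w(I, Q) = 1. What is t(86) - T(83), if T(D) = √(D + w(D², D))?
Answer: 203 - 2*√21 ≈ 193.83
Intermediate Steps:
T(D) = √(1 + D) (T(D) = √(D + 1) = √(1 + D))
t(86) - T(83) = 203 - √(1 + 83) = 203 - √84 = 203 - 2*√21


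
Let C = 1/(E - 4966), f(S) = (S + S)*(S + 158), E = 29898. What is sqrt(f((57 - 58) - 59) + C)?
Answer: I*sqrt(1827517588327)/12466 ≈ 108.44*I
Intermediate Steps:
f(S) = 2*S*(158 + S) (f(S) = (2*S)*(158 + S) = 2*S*(158 + S))
C = 1/24932 (C = 1/(29898 - 4966) = 1/24932 ≈ 4.0109e-5)
sqrt(f((57 - 58) - 59) + C) = sqrt(2*((57 - 58) - 59)*(158 + ((57 - 58) - 59)) + 1/24932) = sqrt(2*(-1 - 59)*(158 + (-1 - 59)) + 1/24932) = sqrt(2*(-60)*(158 - 60) + 1/24932) = sqrt(2*(-60)*98 + 1/24932) = sqrt(-11760 + 1/24932) = sqrt(-293200319/24932) = I*sqrt(1827517588327)/12466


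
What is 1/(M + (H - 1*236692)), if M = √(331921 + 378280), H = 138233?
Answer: -98459/9693464480 - √710201/9693464480 ≈ -1.0244e-5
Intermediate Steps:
M = √710201 ≈ 842.73
1/(M + (H - 1*236692)) = 1/(√710201 + (138233 - 1*236692)) = 1/(√710201 + (138233 - 236692)) = 1/(√710201 - 98459) = 1/(-98459 + √710201)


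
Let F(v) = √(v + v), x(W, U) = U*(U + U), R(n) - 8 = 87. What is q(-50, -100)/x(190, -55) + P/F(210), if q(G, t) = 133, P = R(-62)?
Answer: 133/6050 + 19*√105/42 ≈ 4.6575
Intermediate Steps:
R(n) = 95 (R(n) = 8 + 87 = 95)
x(W, U) = 2*U² (x(W, U) = U*(2*U) = 2*U²)
P = 95
F(v) = √2*√v (F(v) = √(2*v) = √2*√v)
q(-50, -100)/x(190, -55) + P/F(210) = 133/((2*(-55)²)) + 95/((√2*√210)) = 133/((2*3025)) + 95/((2*√105)) = 133/6050 + 95*(√105/210) = 133*(1/6050) + 19*√105/42 = 133/6050 + 19*√105/42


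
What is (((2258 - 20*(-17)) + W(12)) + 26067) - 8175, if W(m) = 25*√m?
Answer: 20490 + 50*√3 ≈ 20577.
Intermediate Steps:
(((2258 - 20*(-17)) + W(12)) + 26067) - 8175 = (((2258 - 20*(-17)) + 25*√12) + 26067) - 8175 = (((2258 + 340) + 25*(2*√3)) + 26067) - 8175 = ((2598 + 50*√3) + 26067) - 8175 = (28665 + 50*√3) - 8175 = 20490 + 50*√3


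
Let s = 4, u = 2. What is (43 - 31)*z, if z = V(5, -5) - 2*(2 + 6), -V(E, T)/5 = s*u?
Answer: -672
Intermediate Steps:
V(E, T) = -40 (V(E, T) = -20*2 = -5*8 = -40)
z = -56 (z = -40 - 2*(2 + 6) = -40 - 2*8 = -40 - 16 = -56)
(43 - 31)*z = (43 - 31)*(-56) = 12*(-56) = -672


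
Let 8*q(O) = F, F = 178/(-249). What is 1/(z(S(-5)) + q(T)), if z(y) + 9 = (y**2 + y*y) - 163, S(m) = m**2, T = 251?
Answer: 996/1073599 ≈ 0.00092772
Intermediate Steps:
F = -178/249 (F = 178*(-1/249) = -178/249 ≈ -0.71486)
q(O) = -89/996 (q(O) = (1/8)*(-178/249) = -89/996)
z(y) = -172 + 2*y**2 (z(y) = -9 + ((y**2 + y*y) - 163) = -9 + ((y**2 + y**2) - 163) = -9 + (2*y**2 - 163) = -9 + (-163 + 2*y**2) = -172 + 2*y**2)
1/(z(S(-5)) + q(T)) = 1/((-172 + 2*((-5)**2)**2) - 89/996) = 1/((-172 + 2*25**2) - 89/996) = 1/((-172 + 2*625) - 89/996) = 1/((-172 + 1250) - 89/996) = 1/(1078 - 89/996) = 1/(1073599/996) = 996/1073599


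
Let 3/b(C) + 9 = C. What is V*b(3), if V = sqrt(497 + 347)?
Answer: -sqrt(211) ≈ -14.526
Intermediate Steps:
V = 2*sqrt(211) (V = sqrt(844) = 2*sqrt(211) ≈ 29.052)
b(C) = 3/(-9 + C)
V*b(3) = (2*sqrt(211))*(3/(-9 + 3)) = (2*sqrt(211))*(3/(-6)) = (2*sqrt(211))*(3*(-1/6)) = (2*sqrt(211))*(-1/2) = -sqrt(211)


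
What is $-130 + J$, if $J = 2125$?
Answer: $1995$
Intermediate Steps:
$-130 + J = -130 + 2125 = 1995$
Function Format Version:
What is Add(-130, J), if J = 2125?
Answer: 1995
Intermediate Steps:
Add(-130, J) = Add(-130, 2125) = 1995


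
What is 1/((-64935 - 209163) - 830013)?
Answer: -1/1104111 ≈ -9.0571e-7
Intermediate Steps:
1/((-64935 - 209163) - 830013) = 1/(-274098 - 830013) = 1/(-1104111) = -1/1104111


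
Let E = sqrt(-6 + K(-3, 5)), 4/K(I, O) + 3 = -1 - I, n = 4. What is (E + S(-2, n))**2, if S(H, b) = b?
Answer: (4 + I*sqrt(10))**2 ≈ 6.0 + 25.298*I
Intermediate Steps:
K(I, O) = 4/(-4 - I) (K(I, O) = 4/(-3 + (-1 - I)) = 4/(-4 - I))
E = I*sqrt(10) (E = sqrt(-6 - 4/(4 - 3)) = sqrt(-6 - 4/1) = sqrt(-6 - 4*1) = sqrt(-6 - 4) = sqrt(-10) = I*sqrt(10) ≈ 3.1623*I)
(E + S(-2, n))**2 = (I*sqrt(10) + 4)**2 = (4 + I*sqrt(10))**2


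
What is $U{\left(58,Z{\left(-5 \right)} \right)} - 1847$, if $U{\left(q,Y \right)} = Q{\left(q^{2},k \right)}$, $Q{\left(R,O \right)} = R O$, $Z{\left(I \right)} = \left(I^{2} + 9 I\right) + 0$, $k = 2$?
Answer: $4881$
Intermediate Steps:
$Z{\left(I \right)} = I^{2} + 9 I$
$Q{\left(R,O \right)} = O R$
$U{\left(q,Y \right)} = 2 q^{2}$
$U{\left(58,Z{\left(-5 \right)} \right)} - 1847 = 2 \cdot 58^{2} - 1847 = 2 \cdot 3364 - 1847 = 6728 - 1847 = 4881$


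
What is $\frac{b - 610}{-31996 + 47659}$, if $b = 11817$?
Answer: $\frac{11207}{15663} \approx 0.71551$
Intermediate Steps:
$\frac{b - 610}{-31996 + 47659} = \frac{11817 - 610}{-31996 + 47659} = \frac{11207}{15663}$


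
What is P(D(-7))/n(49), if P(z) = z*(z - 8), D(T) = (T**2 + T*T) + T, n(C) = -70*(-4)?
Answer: 1079/40 ≈ 26.975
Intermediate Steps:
n(C) = 280
D(T) = T + 2*T**2 (D(T) = (T**2 + T**2) + T = 2*T**2 + T = T + 2*T**2)
P(z) = z*(-8 + z)
P(D(-7))/n(49) = ((-7*(1 + 2*(-7)))*(-8 - 7*(1 + 2*(-7))))/280 = ((-7*(1 - 14))*(-8 - 7*(1 - 14)))*(1/280) = ((-7*(-13))*(-8 - 7*(-13)))*(1/280) = (91*(-8 + 91))*(1/280) = (91*83)*(1/280) = 7553*(1/280) = 1079/40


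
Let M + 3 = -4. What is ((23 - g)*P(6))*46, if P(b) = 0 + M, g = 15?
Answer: -2576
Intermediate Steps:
M = -7 (M = -3 - 4 = -7)
P(b) = -7 (P(b) = 0 - 7 = -7)
((23 - g)*P(6))*46 = ((23 - 1*15)*(-7))*46 = ((23 - 15)*(-7))*46 = (8*(-7))*46 = -56*46 = -2576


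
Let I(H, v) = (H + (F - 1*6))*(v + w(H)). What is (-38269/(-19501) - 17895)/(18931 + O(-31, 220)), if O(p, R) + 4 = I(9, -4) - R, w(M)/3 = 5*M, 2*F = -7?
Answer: -30341924/31611121 ≈ -0.95985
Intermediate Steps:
F = -7/2 (F = (½)*(-7) = -7/2 ≈ -3.5000)
w(M) = 15*M (w(M) = 3*(5*M) = 15*M)
I(H, v) = (-19/2 + H)*(v + 15*H) (I(H, v) = (H + (-7/2 - 1*6))*(v + 15*H) = (H + (-7/2 - 6))*(v + 15*H) = (H - 19/2)*(v + 15*H) = (-19/2 + H)*(v + 15*H))
O(p, R) = -139/2 - R (O(p, R) = -4 + ((15*9² - 285/2*9 - 19/2*(-4) + 9*(-4)) - R) = -4 + ((15*81 - 2565/2 + 38 - 36) - R) = -4 + ((1215 - 2565/2 + 38 - 36) - R) = -4 + (-131/2 - R) = -139/2 - R)
(-38269/(-19501) - 17895)/(18931 + O(-31, 220)) = (-38269/(-19501) - 17895)/(18931 + (-139/2 - 1*220)) = (-38269*(-1/19501) - 17895)/(18931 + (-139/2 - 220)) = (38269/19501 - 17895)/(18931 - 579/2) = -348932126/(19501*37283/2) = -348932126/19501*2/37283 = -30341924/31611121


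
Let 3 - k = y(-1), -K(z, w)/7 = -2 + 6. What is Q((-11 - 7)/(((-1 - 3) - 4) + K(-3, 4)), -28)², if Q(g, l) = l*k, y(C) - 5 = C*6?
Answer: 12544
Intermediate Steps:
K(z, w) = -28 (K(z, w) = -7*(-2 + 6) = -7*4 = -28)
y(C) = 5 + 6*C (y(C) = 5 + C*6 = 5 + 6*C)
k = 4 (k = 3 - (5 + 6*(-1)) = 3 - (5 - 6) = 3 - 1*(-1) = 3 + 1 = 4)
Q(g, l) = 4*l (Q(g, l) = l*4 = 4*l)
Q((-11 - 7)/(((-1 - 3) - 4) + K(-3, 4)), -28)² = (4*(-28))² = (-112)² = 12544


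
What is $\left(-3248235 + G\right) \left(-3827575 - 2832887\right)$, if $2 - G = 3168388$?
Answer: $42737660338902$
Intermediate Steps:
$G = -3168386$ ($G = 2 - 3168388 = -3168386$)
$\left(-3248235 + G\right) \left(-3827575 - 2832887\right) = \left(-3248235 - 3168386\right) \left(-3827575 - 2832887\right) = \left(-6416621\right) \left(-6660462\right) = 42737660338902$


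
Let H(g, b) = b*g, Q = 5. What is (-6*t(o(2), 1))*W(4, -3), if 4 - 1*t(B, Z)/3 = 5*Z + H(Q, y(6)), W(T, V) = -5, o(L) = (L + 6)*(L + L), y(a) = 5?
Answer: -2340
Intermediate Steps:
o(L) = 2*L*(6 + L) (o(L) = (6 + L)*(2*L) = 2*L*(6 + L))
t(B, Z) = -63 - 15*Z (t(B, Z) = 12 - 3*(5*Z + 5*5) = 12 - 3*(5*Z + 25) = 12 - 3*(25 + 5*Z) = 12 + (-75 - 15*Z) = -63 - 15*Z)
(-6*t(o(2), 1))*W(4, -3) = -6*(-63 - 15*1)*(-5) = -6*(-63 - 15)*(-5) = -6*(-78)*(-5) = 468*(-5) = -2340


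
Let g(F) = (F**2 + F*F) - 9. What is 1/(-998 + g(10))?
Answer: -1/807 ≈ -0.0012392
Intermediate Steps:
g(F) = -9 + 2*F**2 (g(F) = (F**2 + F**2) - 9 = 2*F**2 - 9 = -9 + 2*F**2)
1/(-998 + g(10)) = 1/(-998 + (-9 + 2*10**2)) = 1/(-998 + (-9 + 2*100)) = 1/(-998 + (-9 + 200)) = 1/(-998 + 191) = 1/(-807) = -1/807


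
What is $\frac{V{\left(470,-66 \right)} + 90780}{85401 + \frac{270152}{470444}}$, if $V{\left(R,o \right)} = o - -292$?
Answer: $\frac{10703306666}{10044164549} \approx 1.0656$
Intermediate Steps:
$V{\left(R,o \right)} = 292 + o$ ($V{\left(R,o \right)} = o + 292 = 292 + o$)
$\frac{V{\left(470,-66 \right)} + 90780}{85401 + \frac{270152}{470444}} = \frac{\left(292 - 66\right) + 90780}{85401 + \frac{270152}{470444}} = \frac{226 + 90780}{85401 + 270152 \cdot \frac{1}{470444}} = \frac{91006}{85401 + \frac{67538}{117611}} = \frac{91006}{\frac{10044164549}{117611}} = 91006 \cdot \frac{117611}{10044164549} = \frac{10703306666}{10044164549}$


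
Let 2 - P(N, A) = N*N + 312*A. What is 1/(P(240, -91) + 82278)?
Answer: 1/53072 ≈ 1.8842e-5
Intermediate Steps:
P(N, A) = 2 - N² - 312*A (P(N, A) = 2 - (N*N + 312*A) = 2 - (N² + 312*A) = 2 + (-N² - 312*A) = 2 - N² - 312*A)
1/(P(240, -91) + 82278) = 1/((2 - 1*240² - 312*(-91)) + 82278) = 1/((2 - 1*57600 + 28392) + 82278) = 1/((2 - 57600 + 28392) + 82278) = 1/(-29206 + 82278) = 1/53072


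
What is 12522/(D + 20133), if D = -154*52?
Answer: 12522/12125 ≈ 1.0327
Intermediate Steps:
D = -8008
12522/(D + 20133) = 12522/(-8008 + 20133) = 12522/12125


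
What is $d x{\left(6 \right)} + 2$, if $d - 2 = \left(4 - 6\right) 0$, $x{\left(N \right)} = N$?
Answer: $14$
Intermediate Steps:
$d = 2$ ($d = 2 + \left(4 - 6\right) 0 = 2 - 0 = 2 + 0 = 2$)
$d x{\left(6 \right)} + 2 = 2 \cdot 6 + 2 = 12 + 2 = 14$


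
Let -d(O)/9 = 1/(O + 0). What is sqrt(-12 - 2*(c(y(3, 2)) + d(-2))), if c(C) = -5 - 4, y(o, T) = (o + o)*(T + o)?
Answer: I*sqrt(3) ≈ 1.732*I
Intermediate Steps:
y(o, T) = 2*o*(T + o) (y(o, T) = (2*o)*(T + o) = 2*o*(T + o))
d(O) = -9/O (d(O) = -9/(O + 0) = -9/O)
c(C) = -9
sqrt(-12 - 2*(c(y(3, 2)) + d(-2))) = sqrt(-12 - 2*(-9 - 9/(-2))) = sqrt(-12 - 2*(-9 - 9*(-1/2))) = sqrt(-12 - 2*(-9 + 9/2)) = sqrt(-12 - 2*(-9/2)) = sqrt(-12 + 9) = sqrt(-3) = I*sqrt(3)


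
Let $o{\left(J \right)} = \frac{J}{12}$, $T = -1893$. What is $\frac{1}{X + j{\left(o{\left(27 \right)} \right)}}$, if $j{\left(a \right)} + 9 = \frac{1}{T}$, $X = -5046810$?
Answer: $- \frac{1893}{9553628368} \approx -1.9814 \cdot 10^{-7}$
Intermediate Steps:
$o{\left(J \right)} = \frac{J}{12}$ ($o{\left(J \right)} = J \frac{1}{12} = \frac{J}{12}$)
$j{\left(a \right)} = - \frac{17038}{1893}$ ($j{\left(a \right)} = -9 + \frac{1}{-1893} = -9 - \frac{1}{1893} = - \frac{17038}{1893}$)
$\frac{1}{X + j{\left(o{\left(27 \right)} \right)}} = \frac{1}{-5046810 - \frac{17038}{1893}} = \frac{1}{- \frac{9553628368}{1893}} = - \frac{1893}{9553628368}$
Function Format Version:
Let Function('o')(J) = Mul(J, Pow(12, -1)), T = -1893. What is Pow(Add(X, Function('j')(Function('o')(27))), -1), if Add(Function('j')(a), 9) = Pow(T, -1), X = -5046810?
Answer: Rational(-1893, 9553628368) ≈ -1.9814e-7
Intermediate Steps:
Function('o')(J) = Mul(Rational(1, 12), J) (Function('o')(J) = Mul(J, Rational(1, 12)) = Mul(Rational(1, 12), J))
Function('j')(a) = Rational(-17038, 1893) (Function('j')(a) = Add(-9, Pow(-1893, -1)) = Add(-9, Rational(-1, 1893)) = Rational(-17038, 1893))
Pow(Add(X, Function('j')(Function('o')(27))), -1) = Pow(Add(-5046810, Rational(-17038, 1893)), -1) = Pow(Rational(-9553628368, 1893), -1) = Rational(-1893, 9553628368)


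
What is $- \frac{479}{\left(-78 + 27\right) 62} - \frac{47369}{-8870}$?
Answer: $\frac{38507377}{7011735} \approx 5.4918$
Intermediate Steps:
$- \frac{479}{\left(-78 + 27\right) 62} - \frac{47369}{-8870} = - \frac{479}{\left(-51\right) 62} - - \frac{47369}{8870} = - \frac{479}{-3162} + \frac{47369}{8870} = \left(-479\right) \left(- \frac{1}{3162}\right) + \frac{47369}{8870} = \frac{479}{3162} + \frac{47369}{8870} = \frac{38507377}{7011735}$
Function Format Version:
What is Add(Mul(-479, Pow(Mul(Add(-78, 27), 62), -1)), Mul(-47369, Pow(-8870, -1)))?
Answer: Rational(38507377, 7011735) ≈ 5.4918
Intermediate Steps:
Add(Mul(-479, Pow(Mul(Add(-78, 27), 62), -1)), Mul(-47369, Pow(-8870, -1))) = Add(Mul(-479, Pow(Mul(-51, 62), -1)), Mul(-47369, Rational(-1, 8870))) = Add(Mul(-479, Pow(-3162, -1)), Rational(47369, 8870)) = Add(Mul(-479, Rational(-1, 3162)), Rational(47369, 8870)) = Add(Rational(479, 3162), Rational(47369, 8870)) = Rational(38507377, 7011735)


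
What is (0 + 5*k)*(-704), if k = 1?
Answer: -3520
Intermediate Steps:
(0 + 5*k)*(-704) = (0 + 5*1)*(-704) = (0 + 5)*(-704) = 5*(-704) = -3520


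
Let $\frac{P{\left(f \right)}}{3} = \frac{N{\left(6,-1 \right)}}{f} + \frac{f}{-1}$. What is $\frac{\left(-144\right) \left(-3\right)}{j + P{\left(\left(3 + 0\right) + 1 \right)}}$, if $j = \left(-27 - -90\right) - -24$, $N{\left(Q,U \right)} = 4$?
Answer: $\frac{72}{13} \approx 5.5385$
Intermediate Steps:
$P{\left(f \right)} = - 3 f + \frac{12}{f}$ ($P{\left(f \right)} = 3 \left(\frac{4}{f} + \frac{f}{-1}\right) = 3 \left(\frac{4}{f} + f \left(-1\right)\right) = 3 \left(\frac{4}{f} - f\right) = 3 \left(- f + \frac{4}{f}\right) = - 3 f + \frac{12}{f}$)
$j = 87$ ($j = \left(-27 + 90\right) + 24 = 63 + 24 = 87$)
$\frac{\left(-144\right) \left(-3\right)}{j + P{\left(\left(3 + 0\right) + 1 \right)}} = \frac{\left(-144\right) \left(-3\right)}{87 + \left(- 3 \left(\left(3 + 0\right) + 1\right) + \frac{12}{\left(3 + 0\right) + 1}\right)} = \frac{432}{87 + \left(- 3 \left(3 + 1\right) + \frac{12}{3 + 1}\right)} = \frac{432}{87 + \left(\left(-3\right) 4 + \frac{12}{4}\right)} = \frac{432}{87 + \left(-12 + 12 \cdot \frac{1}{4}\right)} = \frac{432}{87 + \left(-12 + 3\right)} = \frac{432}{87 - 9} = \frac{432}{78} = 432 \cdot \frac{1}{78} = \frac{72}{13}$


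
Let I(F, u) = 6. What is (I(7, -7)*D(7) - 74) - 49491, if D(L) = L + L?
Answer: -49481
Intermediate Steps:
D(L) = 2*L
(I(7, -7)*D(7) - 74) - 49491 = (6*(2*7) - 74) - 49491 = (6*14 - 74) - 49491 = (84 - 74) - 49491 = 10 - 49491 = -49481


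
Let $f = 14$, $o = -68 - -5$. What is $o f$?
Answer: $-882$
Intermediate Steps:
$o = -63$ ($o = -68 + 5 = -63$)
$o f = \left(-63\right) 14 = -882$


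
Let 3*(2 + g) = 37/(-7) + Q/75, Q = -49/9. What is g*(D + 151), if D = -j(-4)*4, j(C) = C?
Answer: -8962556/14175 ≈ -632.28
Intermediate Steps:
Q = -49/9 (Q = -49*1/9 = -49/9 ≈ -5.4444)
g = -53668/14175 (g = -2 + (37/(-7) - 49/9/75)/3 = -2 + (37*(-1/7) - 49/9*1/75)/3 = -2 + (-37/7 - 49/675)/3 = -2 + (1/3)*(-25318/4725) = -2 - 25318/14175 = -53668/14175 ≈ -3.7861)
D = 16 (D = -1*(-4)*4 = 4*4 = 16)
g*(D + 151) = -53668*(16 + 151)/14175 = -53668/14175*167 = -8962556/14175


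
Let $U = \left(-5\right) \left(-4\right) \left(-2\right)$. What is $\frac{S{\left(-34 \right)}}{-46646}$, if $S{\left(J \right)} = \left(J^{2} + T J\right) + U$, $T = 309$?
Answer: $\frac{4695}{23323} \approx 0.2013$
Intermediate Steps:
$U = -40$ ($U = 20 \left(-2\right) = -40$)
$S{\left(J \right)} = -40 + J^{2} + 309 J$ ($S{\left(J \right)} = \left(J^{2} + 309 J\right) - 40 = -40 + J^{2} + 309 J$)
$\frac{S{\left(-34 \right)}}{-46646} = \frac{-40 + \left(-34\right)^{2} + 309 \left(-34\right)}{-46646} = \left(-40 + 1156 - 10506\right) \left(- \frac{1}{46646}\right) = \left(-9390\right) \left(- \frac{1}{46646}\right) = \frac{4695}{23323}$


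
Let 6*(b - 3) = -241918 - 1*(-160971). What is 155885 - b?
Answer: 1016239/6 ≈ 1.6937e+5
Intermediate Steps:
b = -80929/6 (b = 3 + (-241918 - 1*(-160971))/6 = 3 + (-241918 + 160971)/6 = 3 + (1/6)*(-80947) = 3 - 80947/6 = -80929/6 ≈ -13488.)
155885 - b = 155885 - 1*(-80929/6) = 155885 + 80929/6 = 1016239/6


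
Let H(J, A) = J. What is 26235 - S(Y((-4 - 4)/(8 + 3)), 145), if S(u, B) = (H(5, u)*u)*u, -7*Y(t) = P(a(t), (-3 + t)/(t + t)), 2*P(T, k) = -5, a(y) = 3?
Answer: 5141935/196 ≈ 26234.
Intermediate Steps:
P(T, k) = -5/2 (P(T, k) = (½)*(-5) = -5/2)
Y(t) = 5/14 (Y(t) = -⅐*(-5/2) = 5/14)
S(u, B) = 5*u² (S(u, B) = (5*u)*u = 5*u²)
26235 - S(Y((-4 - 4)/(8 + 3)), 145) = 26235 - 5*(5/14)² = 26235 - 5*25/196 = 26235 - 1*125/196 = 26235 - 125/196 = 5141935/196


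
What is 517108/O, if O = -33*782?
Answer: -258554/12903 ≈ -20.038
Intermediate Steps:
O = -25806
517108/O = 517108/(-25806) = 517108*(-1/25806) = -258554/12903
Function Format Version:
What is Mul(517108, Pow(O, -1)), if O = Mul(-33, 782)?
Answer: Rational(-258554, 12903) ≈ -20.038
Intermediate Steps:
O = -25806
Mul(517108, Pow(O, -1)) = Mul(517108, Pow(-25806, -1)) = Mul(517108, Rational(-1, 25806)) = Rational(-258554, 12903)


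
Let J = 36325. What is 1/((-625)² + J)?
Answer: 1/426950 ≈ 2.3422e-6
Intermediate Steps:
1/((-625)² + J) = 1/((-625)² + 36325) = 1/(390625 + 36325) = 1/426950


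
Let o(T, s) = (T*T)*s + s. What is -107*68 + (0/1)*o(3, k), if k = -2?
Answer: -7276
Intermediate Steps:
o(T, s) = s + s*T² (o(T, s) = T²*s + s = s*T² + s = s + s*T²)
-107*68 + (0/1)*o(3, k) = -107*68 + (0/1)*(-2*(1 + 3²)) = -7276 + (0*1)*(-2*(1 + 9)) = -7276 + 0*(-2*10) = -7276 + 0*(-20) = -7276 + 0 = -7276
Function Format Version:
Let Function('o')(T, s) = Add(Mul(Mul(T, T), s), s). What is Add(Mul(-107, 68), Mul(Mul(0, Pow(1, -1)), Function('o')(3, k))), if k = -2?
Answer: -7276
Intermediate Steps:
Function('o')(T, s) = Add(s, Mul(s, Pow(T, 2))) (Function('o')(T, s) = Add(Mul(Pow(T, 2), s), s) = Add(Mul(s, Pow(T, 2)), s) = Add(s, Mul(s, Pow(T, 2))))
Add(Mul(-107, 68), Mul(Mul(0, Pow(1, -1)), Function('o')(3, k))) = Add(Mul(-107, 68), Mul(Mul(0, Pow(1, -1)), Mul(-2, Add(1, Pow(3, 2))))) = Add(-7276, Mul(Mul(0, 1), Mul(-2, Add(1, 9)))) = Add(-7276, Mul(0, Mul(-2, 10))) = Add(-7276, Mul(0, -20)) = Add(-7276, 0) = -7276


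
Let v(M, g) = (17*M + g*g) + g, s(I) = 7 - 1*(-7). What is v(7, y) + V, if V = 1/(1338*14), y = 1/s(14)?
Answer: 7806899/65562 ≈ 119.08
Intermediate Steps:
s(I) = 14 (s(I) = 7 + 7 = 14)
y = 1/14 ≈ 0.071429
v(M, g) = g + g**2 + 17*M (v(M, g) = (17*M + g**2) + g = (g**2 + 17*M) + g = g + g**2 + 17*M)
V = 1/18732 ≈ 5.3385e-5
v(7, y) + V = (1/14 + (1/14)**2 + 17*7) + 1/18732 = (1/14 + 1/196 + 119) + 1/18732 = 23339/196 + 1/18732 = 7806899/65562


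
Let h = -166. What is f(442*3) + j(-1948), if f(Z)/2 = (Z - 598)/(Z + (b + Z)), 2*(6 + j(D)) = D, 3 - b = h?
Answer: -30364/31 ≈ -979.48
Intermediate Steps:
b = 169 (b = 3 - 1*(-166) = 3 + 166 = 169)
j(D) = -6 + D/2
f(Z) = 2*(-598 + Z)/(169 + 2*Z) (f(Z) = 2*((Z - 598)/(Z + (169 + Z))) = 2*((-598 + Z)/(169 + 2*Z)) = 2*(-598 + Z)/(169 + 2*Z))
f(442*3) + j(-1948) = 2*(-598 + 442*3)/(169 + 2*(442*3)) + (-6 + (½)*(-1948)) = 2*(-598 + 1326)/(169 + 2*1326) + (-6 - 974) = 2*728/(169 + 2652) - 980 = 2*728/2821 - 980 = 2*(1/2821)*728 - 980 = 16/31 - 980 = -30364/31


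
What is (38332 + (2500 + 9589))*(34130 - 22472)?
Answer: 587808018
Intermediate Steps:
(38332 + (2500 + 9589))*(34130 - 22472) = (38332 + 12089)*11658 = 50421*11658 = 587808018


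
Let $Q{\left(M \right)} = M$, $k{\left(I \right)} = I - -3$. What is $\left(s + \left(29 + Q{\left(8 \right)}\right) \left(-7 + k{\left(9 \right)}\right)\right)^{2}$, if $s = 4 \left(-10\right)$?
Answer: $21025$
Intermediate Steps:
$k{\left(I \right)} = 3 + I$ ($k{\left(I \right)} = I + 3 = 3 + I$)
$s = -40$
$\left(s + \left(29 + Q{\left(8 \right)}\right) \left(-7 + k{\left(9 \right)}\right)\right)^{2} = \left(-40 + \left(29 + 8\right) \left(-7 + \left(3 + 9\right)\right)\right)^{2} = \left(-40 + 37 \left(-7 + 12\right)\right)^{2} = \left(-40 + 37 \cdot 5\right)^{2} = \left(-40 + 185\right)^{2} = 145^{2} = 21025$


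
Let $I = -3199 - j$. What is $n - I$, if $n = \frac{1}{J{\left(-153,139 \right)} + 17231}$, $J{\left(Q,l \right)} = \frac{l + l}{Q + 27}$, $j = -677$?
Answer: $\frac{2737414171}{1085414} \approx 2522.0$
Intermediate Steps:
$J{\left(Q,l \right)} = \frac{2 l}{27 + Q}$
$n = \frac{63}{1085414}$ ($n = \frac{1}{2 \cdot 139 \frac{1}{27 - 153} + 17231} = \frac{1}{2 \cdot 139 \frac{1}{-126} + 17231} = \frac{1}{2 \cdot 139 \left(- \frac{1}{126}\right) + 17231} = \frac{1}{- \frac{139}{63} + 17231} = \frac{1}{\frac{1085414}{63}} = \frac{63}{1085414} \approx 5.8042 \cdot 10^{-5}$)
$I = -2522$ ($I = -3199 - -677 = -3199 + 677 = -2522$)
$n - I = \frac{63}{1085414} - -2522 = \frac{63}{1085414} + 2522 = \frac{2737414171}{1085414}$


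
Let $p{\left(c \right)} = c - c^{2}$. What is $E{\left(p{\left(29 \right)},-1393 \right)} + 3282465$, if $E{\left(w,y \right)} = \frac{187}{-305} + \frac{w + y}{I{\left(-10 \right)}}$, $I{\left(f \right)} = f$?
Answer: $\frac{2002437781}{610} \approx 3.2827 \cdot 10^{6}$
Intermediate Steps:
$E{\left(w,y \right)} = - \frac{187}{305} - \frac{w}{10} - \frac{y}{10}$ ($E{\left(w,y \right)} = \frac{187}{-305} + \frac{w + y}{-10} = 187 \left(- \frac{1}{305}\right) + \left(w + y\right) \left(- \frac{1}{10}\right) = - \frac{187}{305} - \left(\frac{w}{10} + \frac{y}{10}\right) = - \frac{187}{305} - \frac{w}{10} - \frac{y}{10}$)
$E{\left(p{\left(29 \right)},-1393 \right)} + 3282465 = \left(- \frac{187}{305} - \frac{29 \left(1 - 29\right)}{10} - - \frac{1393}{10}\right) + 3282465 = \left(- \frac{187}{305} - \frac{29 \left(1 - 29\right)}{10} + \frac{1393}{10}\right) + 3282465 = \left(- \frac{187}{305} - \frac{29 \left(-28\right)}{10} + \frac{1393}{10}\right) + 3282465 = \left(- \frac{187}{305} - - \frac{406}{5} + \frac{1393}{10}\right) + 3282465 = \left(- \frac{187}{305} + \frac{406}{5} + \frac{1393}{10}\right) + 3282465 = \frac{134131}{610} + 3282465 = \frac{2002437781}{610}$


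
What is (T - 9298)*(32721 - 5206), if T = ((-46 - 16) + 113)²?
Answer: -184267955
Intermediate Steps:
T = 2601 (T = (-62 + 113)² = 51² = 2601)
(T - 9298)*(32721 - 5206) = (2601 - 9298)*(32721 - 5206) = -6697*27515 = -184267955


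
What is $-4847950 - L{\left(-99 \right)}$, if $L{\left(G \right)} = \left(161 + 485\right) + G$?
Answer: $-4848497$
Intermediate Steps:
$L{\left(G \right)} = 646 + G$
$-4847950 - L{\left(-99 \right)} = -4847950 - \left(646 - 99\right) = -4847950 - 547 = -4848497$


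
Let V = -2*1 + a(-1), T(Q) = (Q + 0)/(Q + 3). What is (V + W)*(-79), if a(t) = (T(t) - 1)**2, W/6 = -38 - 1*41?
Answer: 149705/4 ≈ 37426.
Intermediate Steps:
T(Q) = Q/(3 + Q)
W = -474 (W = 6*(-38 - 1*41) = 6*(-38 - 41) = 6*(-79) = -474)
a(t) = (-1 + t/(3 + t))**2 (a(t) = (t/(3 + t) - 1)**2 = (-1 + t/(3 + t))**2)
V = 1/4 (V = -2*1 + 9/(3 - 1)**2 = -2 + 9/2**2 = -2 + 9*(1/4) = -2 + 9/4 = 1/4 ≈ 0.25000)
(V + W)*(-79) = (1/4 - 474)*(-79) = -1895/4*(-79) = 149705/4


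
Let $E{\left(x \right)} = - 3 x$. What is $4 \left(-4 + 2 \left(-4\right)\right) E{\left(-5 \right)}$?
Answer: $-720$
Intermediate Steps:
$4 \left(-4 + 2 \left(-4\right)\right) E{\left(-5 \right)} = 4 \left(-4 + 2 \left(-4\right)\right) \left(\left(-3\right) \left(-5\right)\right) = 4 \left(-4 - 8\right) 15 = 4 \left(-12\right) 15 = \left(-48\right) 15 = -720$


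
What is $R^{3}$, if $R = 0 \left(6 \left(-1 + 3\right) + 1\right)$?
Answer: $0$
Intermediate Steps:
$R = 0$ ($R = 0 \left(6 \cdot 2 + 1\right) = 0 \left(12 + 1\right) = 0 \cdot 13 = 0$)
$R^{3} = 0^{3} = 0$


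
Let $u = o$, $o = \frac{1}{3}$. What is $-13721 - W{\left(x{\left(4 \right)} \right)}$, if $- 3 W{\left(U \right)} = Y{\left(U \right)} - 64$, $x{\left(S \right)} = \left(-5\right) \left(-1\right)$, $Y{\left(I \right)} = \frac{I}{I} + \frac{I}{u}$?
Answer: $-13737$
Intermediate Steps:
$o = \frac{1}{3} \approx 0.33333$
$u = \frac{1}{3} \approx 0.33333$
$Y{\left(I \right)} = 1 + 3 I$ ($Y{\left(I \right)} = \frac{I}{I} + I \frac{1}{\frac{1}{3}} = 1 + I 3 = 1 + 3 I$)
$x{\left(S \right)} = 5$
$W{\left(U \right)} = 21 - U$ ($W{\left(U \right)} = - \frac{\left(1 + 3 U\right) - 64}{3} = - \frac{-63 + 3 U}{3} = 21 - U$)
$-13721 - W{\left(x{\left(4 \right)} \right)} = -13721 - \left(21 - 5\right) = -13721 - 16 = -13737$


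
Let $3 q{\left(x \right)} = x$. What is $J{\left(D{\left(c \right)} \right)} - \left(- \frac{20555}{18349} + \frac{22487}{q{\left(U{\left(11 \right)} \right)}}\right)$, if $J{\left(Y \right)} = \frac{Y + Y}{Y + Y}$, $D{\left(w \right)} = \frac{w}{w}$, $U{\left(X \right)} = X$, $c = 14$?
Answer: $- \frac{1237413945}{201839} \approx -6130.7$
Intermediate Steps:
$D{\left(w \right)} = 1$
$q{\left(x \right)} = \frac{x}{3}$
$J{\left(Y \right)} = 1$ ($J{\left(Y \right)} = \frac{2 Y}{2 Y} = 2 Y \frac{1}{2 Y} = 1$)
$J{\left(D{\left(c \right)} \right)} - \left(- \frac{20555}{18349} + \frac{22487}{q{\left(U{\left(11 \right)} \right)}}\right) = 1 - \left(- \frac{20555}{18349} + \frac{22487}{\frac{1}{3} \cdot 11}\right) = 1 - \left(\left(-20555\right) \frac{1}{18349} + \frac{22487}{\frac{11}{3}}\right) = 1 - \left(- \frac{20555}{18349} + 22487 \cdot \frac{3}{11}\right) = 1 - \left(- \frac{20555}{18349} + \frac{67461}{11}\right) = 1 - \frac{1237615784}{201839} = - \frac{1237413945}{201839}$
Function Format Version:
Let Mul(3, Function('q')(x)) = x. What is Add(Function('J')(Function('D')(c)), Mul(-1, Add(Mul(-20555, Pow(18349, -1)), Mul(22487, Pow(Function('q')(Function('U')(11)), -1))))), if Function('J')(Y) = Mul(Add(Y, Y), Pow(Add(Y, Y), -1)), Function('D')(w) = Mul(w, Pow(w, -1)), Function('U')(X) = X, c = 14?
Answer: Rational(-1237413945, 201839) ≈ -6130.7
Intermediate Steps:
Function('D')(w) = 1
Function('q')(x) = Mul(Rational(1, 3), x)
Function('J')(Y) = 1 (Function('J')(Y) = Mul(Mul(2, Y), Pow(Mul(2, Y), -1)) = Mul(Mul(2, Y), Mul(Rational(1, 2), Pow(Y, -1))) = 1)
Add(Function('J')(Function('D')(c)), Mul(-1, Add(Mul(-20555, Pow(18349, -1)), Mul(22487, Pow(Function('q')(Function('U')(11)), -1))))) = Add(1, Mul(-1, Add(Mul(-20555, Pow(18349, -1)), Mul(22487, Pow(Mul(Rational(1, 3), 11), -1))))) = Add(1, Mul(-1, Add(Mul(-20555, Rational(1, 18349)), Mul(22487, Pow(Rational(11, 3), -1))))) = Add(1, Mul(-1, Add(Rational(-20555, 18349), Mul(22487, Rational(3, 11))))) = Add(1, Mul(-1, Add(Rational(-20555, 18349), Rational(67461, 11)))) = Add(1, Mul(-1, Rational(1237615784, 201839))) = Add(1, Rational(-1237615784, 201839)) = Rational(-1237413945, 201839)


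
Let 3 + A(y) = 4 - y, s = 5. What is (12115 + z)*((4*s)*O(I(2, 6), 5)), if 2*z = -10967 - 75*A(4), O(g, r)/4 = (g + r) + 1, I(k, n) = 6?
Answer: 6474240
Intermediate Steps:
A(y) = 1 - y (A(y) = -3 + (4 - y) = 1 - y)
O(g, r) = 4 + 4*g + 4*r (O(g, r) = 4*((g + r) + 1) = 4*(1 + g + r) = 4 + 4*g + 4*r)
z = -5371 (z = (-10967 - 75*(1 - 1*4))/2 = (-10967 - 75*(1 - 4))/2 = (-10967 - 75*(-3))/2 = (-10967 - 1*(-225))/2 = (-10967 + 225)/2 = (1/2)*(-10742) = -5371)
(12115 + z)*((4*s)*O(I(2, 6), 5)) = (12115 - 5371)*((4*5)*(4 + 4*6 + 4*5)) = 6744*(20*(4 + 24 + 20)) = 6744*(20*48) = 6744*960 = 6474240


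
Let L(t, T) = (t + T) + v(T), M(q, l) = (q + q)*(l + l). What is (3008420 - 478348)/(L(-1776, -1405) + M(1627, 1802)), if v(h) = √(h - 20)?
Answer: 156121887868/723461507035 - 1265036*I*√57/13745768633665 ≈ 0.2158 - 6.9482e-7*I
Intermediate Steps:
M(q, l) = 4*l*q (M(q, l) = (2*q)*(2*l) = 4*l*q)
v(h) = √(-20 + h)
L(t, T) = T + t + √(-20 + T) (L(t, T) = (t + T) + √(-20 + T) = (T + t) + √(-20 + T) = T + t + √(-20 + T))
(3008420 - 478348)/(L(-1776, -1405) + M(1627, 1802)) = (3008420 - 478348)/((-1405 - 1776 + √(-20 - 1405)) + 4*1802*1627) = 2530072/((-1405 - 1776 + √(-1425)) + 11727416) = 2530072/((-1405 - 1776 + 5*I*√57) + 11727416) = 2530072/((-3181 + 5*I*√57) + 11727416) = 2530072/(11724235 + 5*I*√57)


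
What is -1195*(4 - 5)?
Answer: 1195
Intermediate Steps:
-1195*(4 - 5) = -1195*(-1) = 1195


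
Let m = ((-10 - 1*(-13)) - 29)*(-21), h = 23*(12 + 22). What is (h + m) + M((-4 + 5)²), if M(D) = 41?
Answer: 1369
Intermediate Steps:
h = 782 (h = 23*34 = 782)
m = 546 (m = ((-10 + 13) - 29)*(-21) = (3 - 29)*(-21) = -26*(-21) = 546)
(h + m) + M((-4 + 5)²) = (782 + 546) + 41 = 1328 + 41 = 1369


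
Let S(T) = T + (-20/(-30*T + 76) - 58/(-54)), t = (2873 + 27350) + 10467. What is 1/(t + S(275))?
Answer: 110349/4520565578 ≈ 2.4410e-5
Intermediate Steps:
t = 40690 (t = 30223 + 10467 = 40690)
S(T) = 29/27 + T - 20/(76 - 30*T) (S(T) = T + (-20/(76 - 30*T) - 58*(-1/54)) = T + (-20/(76 - 30*T) + 29/27) = T + (29/27 - 20/(76 - 30*T)) = 29/27 + T - 20/(76 - 30*T))
1/(t + S(275)) = 1/(40690 + (-832 - 591*275 + 405*275²)/(27*(-38 + 15*275))) = 1/(40690 + (-832 - 162525 + 405*75625)/(27*(-38 + 4125))) = 1/(40690 + (1/27)*(-832 - 162525 + 30628125)/4087) = 1/(40690 + (1/27)*(1/4087)*30464768) = 1/(40690 + 30464768/110349) = 1/(4520565578/110349) = 110349/4520565578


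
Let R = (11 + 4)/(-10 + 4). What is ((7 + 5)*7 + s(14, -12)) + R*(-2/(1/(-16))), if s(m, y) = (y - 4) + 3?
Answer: -9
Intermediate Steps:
s(m, y) = -1 + y (s(m, y) = (-4 + y) + 3 = -1 + y)
R = -5/2 (R = 15/(-6) = 15*(-⅙) = -5/2 ≈ -2.5000)
((7 + 5)*7 + s(14, -12)) + R*(-2/(1/(-16))) = ((7 + 5)*7 + (-1 - 12)) - (-5)/(1/(-16)) = (12*7 - 13) - (-5)/(-1/16) = (84 - 13) - (-5)*(-16) = 71 - 5/2*32 = 71 - 80 = -9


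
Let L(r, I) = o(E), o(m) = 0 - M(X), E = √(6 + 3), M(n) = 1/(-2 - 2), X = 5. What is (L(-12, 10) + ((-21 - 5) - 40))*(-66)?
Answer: 8679/2 ≈ 4339.5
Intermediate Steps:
M(n) = -¼ (M(n) = 1/(-4) = -¼)
E = 3 (E = √9 = 3)
o(m) = ¼ (o(m) = 0 - 1*(-¼) = 0 + ¼ = ¼)
L(r, I) = ¼
(L(-12, 10) + ((-21 - 5) - 40))*(-66) = (¼ + ((-21 - 5) - 40))*(-66) = (¼ + (-26 - 40))*(-66) = (¼ - 66)*(-66) = -263/4*(-66) = 8679/2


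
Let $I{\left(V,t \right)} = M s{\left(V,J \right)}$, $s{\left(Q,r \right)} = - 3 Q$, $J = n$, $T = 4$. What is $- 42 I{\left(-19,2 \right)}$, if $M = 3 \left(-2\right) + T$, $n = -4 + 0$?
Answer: $4788$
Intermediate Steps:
$n = -4$
$J = -4$
$M = -2$ ($M = 3 \left(-2\right) + 4 = -6 + 4 = -2$)
$I{\left(V,t \right)} = 6 V$ ($I{\left(V,t \right)} = - 2 \left(- 3 V\right) = 6 V$)
$- 42 I{\left(-19,2 \right)} = - 42 \cdot 6 \left(-19\right) = \left(-42\right) \left(-114\right) = 4788$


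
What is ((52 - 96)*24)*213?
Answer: -224928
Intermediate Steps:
((52 - 96)*24)*213 = -44*24*213 = -1056*213 = -224928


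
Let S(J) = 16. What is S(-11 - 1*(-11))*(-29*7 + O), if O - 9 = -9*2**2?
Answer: -3680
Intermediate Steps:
O = -27 (O = 9 - 9*2**2 = 9 - 9*4 = 9 - 36 = -27)
S(-11 - 1*(-11))*(-29*7 + O) = 16*(-29*7 - 27) = 16*(-203 - 27) = 16*(-230) = -3680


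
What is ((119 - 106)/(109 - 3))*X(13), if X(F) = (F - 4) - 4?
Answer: 65/106 ≈ 0.61321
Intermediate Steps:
X(F) = -8 + F (X(F) = (-4 + F) - 4 = -8 + F)
((119 - 106)/(109 - 3))*X(13) = ((119 - 106)/(109 - 3))*(-8 + 13) = (13/106)*5 = 65/106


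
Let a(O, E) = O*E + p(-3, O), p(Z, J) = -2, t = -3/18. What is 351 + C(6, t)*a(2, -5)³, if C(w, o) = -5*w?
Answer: 52191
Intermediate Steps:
t = -⅙ (t = -3*1/18 = -⅙ ≈ -0.16667)
a(O, E) = -2 + E*O (a(O, E) = O*E - 2 = E*O - 2 = -2 + E*O)
351 + C(6, t)*a(2, -5)³ = 351 + (-5*6)*(-2 - 5*2)³ = 351 - 30*(-2 - 10)³ = 351 - 30*(-12)³ = 351 - 30*(-1728) = 351 + 51840 = 52191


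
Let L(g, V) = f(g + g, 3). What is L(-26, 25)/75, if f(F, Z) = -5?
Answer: -1/15 ≈ -0.066667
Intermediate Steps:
L(g, V) = -5
L(-26, 25)/75 = -5/75 = -5*1/75 = -1/15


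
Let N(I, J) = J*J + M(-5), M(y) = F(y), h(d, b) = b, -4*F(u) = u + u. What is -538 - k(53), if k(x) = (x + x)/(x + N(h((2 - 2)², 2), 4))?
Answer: -77146/143 ≈ -539.48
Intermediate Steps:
F(u) = -u/2 (F(u) = -(u + u)/4 = -u/2)
M(y) = -y/2
N(I, J) = 5/2 + J² (N(I, J) = J*J - ½*(-5) = J² + 5/2 = 5/2 + J²)
k(x) = 2*x/(37/2 + x) (k(x) = (x + x)/(x + (5/2 + 4²)) = (2*x)/(x + (5/2 + 16)) = (2*x)/(x + 37/2) = (2*x)/(37/2 + x) = 2*x/(37/2 + x))
-538 - k(53) = -538 - 4*53/(37 + 2*53) = -538 - 4*53/(37 + 106) = -538 - 4*53/143 = -538 - 1*212/143 = -538 - 212/143 = -77146/143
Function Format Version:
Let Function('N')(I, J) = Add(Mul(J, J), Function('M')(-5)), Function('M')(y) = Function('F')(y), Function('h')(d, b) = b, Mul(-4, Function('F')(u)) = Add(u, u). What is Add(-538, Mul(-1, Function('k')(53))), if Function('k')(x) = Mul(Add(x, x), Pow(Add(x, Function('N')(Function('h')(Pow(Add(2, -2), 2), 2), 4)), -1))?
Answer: Rational(-77146, 143) ≈ -539.48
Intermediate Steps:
Function('F')(u) = Mul(Rational(-1, 2), u) (Function('F')(u) = Mul(Rational(-1, 4), Add(u, u)) = Mul(Rational(-1, 4), Mul(2, u)) = Mul(Rational(-1, 2), u))
Function('M')(y) = Mul(Rational(-1, 2), y)
Function('N')(I, J) = Add(Rational(5, 2), Pow(J, 2)) (Function('N')(I, J) = Add(Mul(J, J), Mul(Rational(-1, 2), -5)) = Add(Pow(J, 2), Rational(5, 2)) = Add(Rational(5, 2), Pow(J, 2)))
Function('k')(x) = Mul(2, x, Pow(Add(Rational(37, 2), x), -1)) (Function('k')(x) = Mul(Add(x, x), Pow(Add(x, Add(Rational(5, 2), Pow(4, 2))), -1)) = Mul(Mul(2, x), Pow(Add(x, Add(Rational(5, 2), 16)), -1)) = Mul(Mul(2, x), Pow(Add(x, Rational(37, 2)), -1)) = Mul(Mul(2, x), Pow(Add(Rational(37, 2), x), -1)) = Mul(2, x, Pow(Add(Rational(37, 2), x), -1)))
Add(-538, Mul(-1, Function('k')(53))) = Add(-538, Mul(-1, Mul(4, 53, Pow(Add(37, Mul(2, 53)), -1)))) = Add(-538, Mul(-1, Mul(4, 53, Pow(Add(37, 106), -1)))) = Add(-538, Mul(-1, Mul(4, 53, Pow(143, -1)))) = Add(-538, Mul(-1, Mul(4, 53, Rational(1, 143)))) = Add(-538, Mul(-1, Rational(212, 143))) = Add(-538, Rational(-212, 143)) = Rational(-77146, 143)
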